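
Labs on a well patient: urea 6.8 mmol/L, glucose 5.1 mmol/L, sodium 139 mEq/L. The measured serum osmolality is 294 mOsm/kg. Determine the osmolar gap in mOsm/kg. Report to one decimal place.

4.1 mOsm/kg

Calculated osmolality = 2·Na + glucose + urea
= 2·139 + 5.1 + 6.8
= 278 + 5.10 + 6.80
= 289.9 mOsm/kg ≈ 289.9 mOsm/kg
Osmolar gap = measured − calculated = 294 − 289.9 = 4.1 mOsm/kg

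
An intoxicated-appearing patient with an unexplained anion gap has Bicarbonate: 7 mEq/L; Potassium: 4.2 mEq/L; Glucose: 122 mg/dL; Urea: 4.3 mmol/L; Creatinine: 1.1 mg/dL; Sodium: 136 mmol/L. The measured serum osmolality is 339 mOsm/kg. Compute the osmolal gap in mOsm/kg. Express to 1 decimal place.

55.9 mOsm/kg

Calculated osmolality = 2·Na + glucose/18 + urea
= 2·136 + 122/18 + 4.3
= 272 + 6.78 + 4.30
= 283.08 mOsm/kg ≈ 283.1 mOsm/kg
Osmolar gap = measured − calculated = 339 − 283.1 = 55.9 mOsm/kg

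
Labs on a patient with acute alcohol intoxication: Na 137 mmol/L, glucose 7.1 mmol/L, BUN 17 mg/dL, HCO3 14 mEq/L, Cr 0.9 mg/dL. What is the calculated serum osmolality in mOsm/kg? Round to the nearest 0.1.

Calculated osmolality = 2·Na + glucose + BUN/2.8
= 2·137 + 7.1 + 17/2.8
= 274 + 7.10 + 6.07
= 287.17 mOsm/kg

287.2 mOsm/kg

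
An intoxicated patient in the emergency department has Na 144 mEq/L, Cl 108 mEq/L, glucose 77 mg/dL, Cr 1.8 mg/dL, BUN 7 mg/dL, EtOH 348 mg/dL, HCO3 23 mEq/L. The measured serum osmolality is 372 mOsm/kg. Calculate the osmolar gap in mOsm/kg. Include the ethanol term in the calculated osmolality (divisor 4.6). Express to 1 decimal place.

Calculated osmolality = 2·Na + glucose/18 + BUN/2.8 + ethanol/4.6
= 2·144 + 77/18 + 7/2.8 + 348/4.6
= 288 + 4.28 + 2.50 + 75.65
= 370.43 mOsm/kg ≈ 370.4 mOsm/kg
Osmolar gap = measured − calculated = 372 − 370.4 = 1.6 mOsm/kg

1.6 mOsm/kg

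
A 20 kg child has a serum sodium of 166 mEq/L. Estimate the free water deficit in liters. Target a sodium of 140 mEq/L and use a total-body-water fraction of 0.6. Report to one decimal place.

TBW = 0.6 · 20 = 12 L
Free water deficit = TBW · (Na/140 − 1)
= 12 · (166/140 − 1)
= 12 · 0.1857
= 2.23 L

2.2 L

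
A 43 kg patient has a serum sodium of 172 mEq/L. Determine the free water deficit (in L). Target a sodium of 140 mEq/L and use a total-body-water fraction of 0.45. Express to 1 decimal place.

TBW = 0.45 · 43 = 19.35 L
Free water deficit = TBW · (Na/140 − 1)
= 19.35 · (172/140 − 1)
= 19.35 · 0.2286
= 4.42 L

4.4 L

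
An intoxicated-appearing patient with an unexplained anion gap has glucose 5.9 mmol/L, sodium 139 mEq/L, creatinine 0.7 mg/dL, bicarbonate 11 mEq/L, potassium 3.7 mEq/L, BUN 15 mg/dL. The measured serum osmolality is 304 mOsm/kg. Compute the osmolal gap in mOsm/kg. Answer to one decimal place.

Calculated osmolality = 2·Na + glucose + BUN/2.8
= 2·139 + 5.9 + 15/2.8
= 278 + 5.90 + 5.36
= 289.26 mOsm/kg ≈ 289.3 mOsm/kg
Osmolar gap = measured − calculated = 304 − 289.3 = 14.7 mOsm/kg

14.7 mOsm/kg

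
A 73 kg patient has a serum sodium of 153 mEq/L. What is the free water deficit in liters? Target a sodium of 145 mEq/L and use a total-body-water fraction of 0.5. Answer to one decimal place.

TBW = 0.5 · 73 = 36.5 L
Free water deficit = TBW · (Na/145 − 1)
= 36.5 · (153/145 − 1)
= 36.5 · 0.0552
= 2.01 L

2.0 L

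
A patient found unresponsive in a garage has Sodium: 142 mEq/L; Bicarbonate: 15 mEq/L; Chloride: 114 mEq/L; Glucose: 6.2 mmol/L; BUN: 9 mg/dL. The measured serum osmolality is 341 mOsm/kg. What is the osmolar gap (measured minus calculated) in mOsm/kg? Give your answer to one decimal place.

Calculated osmolality = 2·Na + glucose + BUN/2.8
= 2·142 + 6.2 + 9/2.8
= 284 + 6.20 + 3.21
= 293.41 mOsm/kg ≈ 293.4 mOsm/kg
Osmolar gap = measured − calculated = 341 − 293.4 = 47.6 mOsm/kg

47.6 mOsm/kg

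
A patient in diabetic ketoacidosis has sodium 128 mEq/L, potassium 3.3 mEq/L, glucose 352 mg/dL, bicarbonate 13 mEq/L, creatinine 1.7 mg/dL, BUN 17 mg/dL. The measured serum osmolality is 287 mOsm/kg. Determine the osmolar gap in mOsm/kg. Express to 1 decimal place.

Calculated osmolality = 2·Na + glucose/18 + BUN/2.8
= 2·128 + 352/18 + 17/2.8
= 256 + 19.56 + 6.07
= 281.63 mOsm/kg ≈ 281.6 mOsm/kg
Osmolar gap = measured − calculated = 287 − 281.6 = 5.4 mOsm/kg

5.4 mOsm/kg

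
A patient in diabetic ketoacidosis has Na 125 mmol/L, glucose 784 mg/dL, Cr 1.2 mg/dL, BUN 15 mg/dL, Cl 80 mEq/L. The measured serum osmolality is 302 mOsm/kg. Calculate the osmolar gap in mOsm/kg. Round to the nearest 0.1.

3.1 mOsm/kg

Calculated osmolality = 2·Na + glucose/18 + BUN/2.8
= 2·125 + 784/18 + 15/2.8
= 250 + 43.56 + 5.36
= 298.92 mOsm/kg ≈ 298.9 mOsm/kg
Osmolar gap = measured − calculated = 302 − 298.9 = 3.1 mOsm/kg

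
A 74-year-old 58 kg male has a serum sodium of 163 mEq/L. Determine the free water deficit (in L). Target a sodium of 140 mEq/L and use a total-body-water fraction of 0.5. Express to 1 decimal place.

4.8 L

TBW = 0.5 · 58 = 29 L
Free water deficit = TBW · (Na/140 − 1)
= 29 · (163/140 − 1)
= 29 · 0.1643
= 4.76 L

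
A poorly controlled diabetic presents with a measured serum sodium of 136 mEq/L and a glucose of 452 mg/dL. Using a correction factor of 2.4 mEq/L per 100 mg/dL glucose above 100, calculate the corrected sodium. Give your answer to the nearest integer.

Corrected Na = measured Na + 2.4 · (glucose − 100)/100
= 136 + 2.4 · (452 − 100)/100
= 136 + 8.4
= 144.4 mEq/L

144 mEq/L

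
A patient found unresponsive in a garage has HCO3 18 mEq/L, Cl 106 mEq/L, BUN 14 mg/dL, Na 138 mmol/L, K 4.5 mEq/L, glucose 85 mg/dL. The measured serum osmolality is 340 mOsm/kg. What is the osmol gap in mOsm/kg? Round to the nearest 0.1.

54.3 mOsm/kg

Calculated osmolality = 2·Na + glucose/18 + BUN/2.8
= 2·138 + 85/18 + 14/2.8
= 276 + 4.72 + 5
= 285.72 mOsm/kg ≈ 285.7 mOsm/kg
Osmolar gap = measured − calculated = 340 − 285.7 = 54.3 mOsm/kg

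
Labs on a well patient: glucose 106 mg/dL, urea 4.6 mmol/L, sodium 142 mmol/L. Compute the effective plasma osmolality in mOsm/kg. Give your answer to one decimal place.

Effective osmolality excludes urea (freely permeant across cell membranes):
2·Na + glucose/18
= 2·142 + 106/18
= 284 + 5.89
= 289.89 mOsm/kg

289.9 mOsm/kg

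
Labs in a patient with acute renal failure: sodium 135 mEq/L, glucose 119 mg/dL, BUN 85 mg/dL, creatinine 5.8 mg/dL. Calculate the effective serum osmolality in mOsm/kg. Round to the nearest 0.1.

Effective osmolality excludes urea (freely permeant across cell membranes):
2·Na + glucose/18
= 2·135 + 119/18
= 270 + 6.61
= 276.61 mOsm/kg

276.6 mOsm/kg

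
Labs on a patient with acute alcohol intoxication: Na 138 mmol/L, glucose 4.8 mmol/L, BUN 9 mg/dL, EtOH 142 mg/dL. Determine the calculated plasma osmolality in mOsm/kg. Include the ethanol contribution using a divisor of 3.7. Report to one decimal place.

322.4 mOsm/kg

Calculated osmolality = 2·Na + glucose + BUN/2.8 + ethanol/3.7
= 2·138 + 4.8 + 9/2.8 + 142/3.7
= 276 + 4.80 + 3.21 + 38.38
= 322.39 mOsm/kg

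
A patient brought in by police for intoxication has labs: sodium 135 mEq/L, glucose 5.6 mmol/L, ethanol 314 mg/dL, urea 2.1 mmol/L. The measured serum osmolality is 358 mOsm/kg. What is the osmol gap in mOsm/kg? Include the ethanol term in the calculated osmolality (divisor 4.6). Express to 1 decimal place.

12.0 mOsm/kg

Calculated osmolality = 2·Na + glucose + urea + ethanol/4.6
= 2·135 + 5.6 + 2.1 + 314/4.6
= 270 + 5.60 + 2.10 + 68.26
= 345.96 mOsm/kg ≈ 346.0 mOsm/kg
Osmolar gap = measured − calculated = 358 − 346.0 = 12.0 mOsm/kg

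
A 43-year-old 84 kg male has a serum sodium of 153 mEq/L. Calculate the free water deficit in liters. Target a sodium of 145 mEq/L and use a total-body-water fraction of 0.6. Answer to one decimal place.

2.8 L

TBW = 0.6 · 84 = 50.4 L
Free water deficit = TBW · (Na/145 − 1)
= 50.4 · (153/145 − 1)
= 50.4 · 0.0552
= 2.78 L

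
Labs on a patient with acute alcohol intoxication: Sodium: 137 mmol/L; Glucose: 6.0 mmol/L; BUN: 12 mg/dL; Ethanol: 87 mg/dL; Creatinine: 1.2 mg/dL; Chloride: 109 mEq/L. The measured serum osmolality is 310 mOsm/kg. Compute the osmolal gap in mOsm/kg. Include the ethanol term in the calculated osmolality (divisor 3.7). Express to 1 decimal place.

Calculated osmolality = 2·Na + glucose + BUN/2.8 + ethanol/3.7
= 2·137 + 6 + 12/2.8 + 87/3.7
= 274 + 6 + 4.29 + 23.51
= 307.8 mOsm/kg ≈ 307.8 mOsm/kg
Osmolar gap = measured − calculated = 310 − 307.8 = 2.2 mOsm/kg

2.2 mOsm/kg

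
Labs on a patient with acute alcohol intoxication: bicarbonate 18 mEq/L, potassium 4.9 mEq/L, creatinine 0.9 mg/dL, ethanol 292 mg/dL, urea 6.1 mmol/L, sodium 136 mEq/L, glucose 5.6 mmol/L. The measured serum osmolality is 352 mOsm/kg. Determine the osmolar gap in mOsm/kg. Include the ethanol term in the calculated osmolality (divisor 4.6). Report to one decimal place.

4.8 mOsm/kg

Calculated osmolality = 2·Na + glucose + urea + ethanol/4.6
= 2·136 + 5.6 + 6.1 + 292/4.6
= 272 + 5.60 + 6.10 + 63.48
= 347.18 mOsm/kg ≈ 347.2 mOsm/kg
Osmolar gap = measured − calculated = 352 − 347.2 = 4.8 mOsm/kg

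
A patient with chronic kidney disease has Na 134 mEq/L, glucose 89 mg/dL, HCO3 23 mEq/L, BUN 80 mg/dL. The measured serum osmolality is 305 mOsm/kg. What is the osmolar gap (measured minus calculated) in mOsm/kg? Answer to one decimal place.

3.5 mOsm/kg

Calculated osmolality = 2·Na + glucose/18 + BUN/2.8
= 2·134 + 89/18 + 80/2.8
= 268 + 4.94 + 28.57
= 301.51 mOsm/kg ≈ 301.5 mOsm/kg
Osmolar gap = measured − calculated = 305 − 301.5 = 3.5 mOsm/kg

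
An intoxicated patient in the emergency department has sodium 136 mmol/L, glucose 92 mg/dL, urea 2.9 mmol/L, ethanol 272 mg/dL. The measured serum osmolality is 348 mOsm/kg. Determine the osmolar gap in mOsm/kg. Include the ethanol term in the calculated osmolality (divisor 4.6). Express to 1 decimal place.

8.9 mOsm/kg

Calculated osmolality = 2·Na + glucose/18 + urea + ethanol/4.6
= 2·136 + 92/18 + 2.9 + 272/4.6
= 272 + 5.11 + 2.90 + 59.13
= 339.14 mOsm/kg ≈ 339.1 mOsm/kg
Osmolar gap = measured − calculated = 348 − 339.1 = 8.9 mOsm/kg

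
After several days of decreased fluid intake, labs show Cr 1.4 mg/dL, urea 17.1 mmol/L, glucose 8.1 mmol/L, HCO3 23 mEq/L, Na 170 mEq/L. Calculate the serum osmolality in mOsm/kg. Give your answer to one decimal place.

365.2 mOsm/kg

Calculated osmolality = 2·Na + glucose + urea
= 2·170 + 8.1 + 17.1
= 340 + 8.10 + 17.10
= 365.2 mOsm/kg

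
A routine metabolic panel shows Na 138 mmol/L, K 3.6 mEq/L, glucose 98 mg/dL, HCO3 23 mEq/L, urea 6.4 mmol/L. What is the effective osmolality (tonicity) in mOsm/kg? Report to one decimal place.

281.4 mOsm/kg

Effective osmolality excludes urea (freely permeant across cell membranes):
2·Na + glucose/18
= 2·138 + 98/18
= 276 + 5.44
= 281.44 mOsm/kg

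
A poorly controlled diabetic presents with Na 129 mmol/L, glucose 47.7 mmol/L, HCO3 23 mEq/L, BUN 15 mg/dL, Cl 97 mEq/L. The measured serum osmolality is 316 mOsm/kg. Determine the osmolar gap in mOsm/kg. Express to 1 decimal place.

4.9 mOsm/kg

Calculated osmolality = 2·Na + glucose + BUN/2.8
= 2·129 + 47.7 + 15/2.8
= 258 + 47.70 + 5.36
= 311.06 mOsm/kg ≈ 311.1 mOsm/kg
Osmolar gap = measured − calculated = 316 − 311.1 = 4.9 mOsm/kg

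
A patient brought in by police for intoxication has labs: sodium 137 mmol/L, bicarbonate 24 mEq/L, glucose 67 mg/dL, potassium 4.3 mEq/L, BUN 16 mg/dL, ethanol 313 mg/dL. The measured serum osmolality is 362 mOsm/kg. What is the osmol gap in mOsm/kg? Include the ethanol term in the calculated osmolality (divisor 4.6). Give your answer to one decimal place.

Calculated osmolality = 2·Na + glucose/18 + BUN/2.8 + ethanol/4.6
= 2·137 + 67/18 + 16/2.8 + 313/4.6
= 274 + 3.72 + 5.71 + 68.04
= 351.47 mOsm/kg ≈ 351.5 mOsm/kg
Osmolar gap = measured − calculated = 362 − 351.5 = 10.5 mOsm/kg

10.5 mOsm/kg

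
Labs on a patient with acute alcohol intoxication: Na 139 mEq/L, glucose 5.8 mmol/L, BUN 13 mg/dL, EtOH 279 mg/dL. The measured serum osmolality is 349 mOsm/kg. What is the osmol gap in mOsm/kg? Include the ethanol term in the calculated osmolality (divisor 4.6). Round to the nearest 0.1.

Calculated osmolality = 2·Na + glucose + BUN/2.8 + ethanol/4.6
= 2·139 + 5.8 + 13/2.8 + 279/4.6
= 278 + 5.80 + 4.64 + 60.65
= 349.09 mOsm/kg ≈ 349.1 mOsm/kg
Osmolar gap = measured − calculated = 349 − 349.1 = -0.1 mOsm/kg

-0.1 mOsm/kg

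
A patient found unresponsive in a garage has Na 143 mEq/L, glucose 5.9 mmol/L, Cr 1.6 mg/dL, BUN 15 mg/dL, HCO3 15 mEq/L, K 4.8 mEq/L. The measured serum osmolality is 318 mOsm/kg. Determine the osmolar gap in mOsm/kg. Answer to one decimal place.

20.7 mOsm/kg

Calculated osmolality = 2·Na + glucose + BUN/2.8
= 2·143 + 5.9 + 15/2.8
= 286 + 5.90 + 5.36
= 297.26 mOsm/kg ≈ 297.3 mOsm/kg
Osmolar gap = measured − calculated = 318 − 297.3 = 20.7 mOsm/kg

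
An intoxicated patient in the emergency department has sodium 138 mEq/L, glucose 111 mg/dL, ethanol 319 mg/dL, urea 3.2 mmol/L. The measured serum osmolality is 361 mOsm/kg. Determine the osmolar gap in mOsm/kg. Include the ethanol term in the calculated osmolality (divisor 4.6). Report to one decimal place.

Calculated osmolality = 2·Na + glucose/18 + urea + ethanol/4.6
= 2·138 + 111/18 + 3.2 + 319/4.6
= 276 + 6.17 + 3.20 + 69.35
= 354.72 mOsm/kg ≈ 354.7 mOsm/kg
Osmolar gap = measured − calculated = 361 − 354.7 = 6.3 mOsm/kg

6.3 mOsm/kg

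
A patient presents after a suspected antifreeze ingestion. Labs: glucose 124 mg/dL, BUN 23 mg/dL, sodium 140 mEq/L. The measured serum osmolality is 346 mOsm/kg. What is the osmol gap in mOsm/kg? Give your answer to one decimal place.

Calculated osmolality = 2·Na + glucose/18 + BUN/2.8
= 2·140 + 124/18 + 23/2.8
= 280 + 6.89 + 8.21
= 295.1 mOsm/kg ≈ 295.1 mOsm/kg
Osmolar gap = measured − calculated = 346 − 295.1 = 50.9 mOsm/kg

50.9 mOsm/kg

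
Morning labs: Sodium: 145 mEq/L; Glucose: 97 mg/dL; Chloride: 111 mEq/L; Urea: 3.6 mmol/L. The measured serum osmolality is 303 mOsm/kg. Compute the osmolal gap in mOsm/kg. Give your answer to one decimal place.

Calculated osmolality = 2·Na + glucose/18 + urea
= 2·145 + 97/18 + 3.6
= 290 + 5.39 + 3.60
= 298.99 mOsm/kg ≈ 299.0 mOsm/kg
Osmolar gap = measured − calculated = 303 − 299.0 = 4.0 mOsm/kg

4.0 mOsm/kg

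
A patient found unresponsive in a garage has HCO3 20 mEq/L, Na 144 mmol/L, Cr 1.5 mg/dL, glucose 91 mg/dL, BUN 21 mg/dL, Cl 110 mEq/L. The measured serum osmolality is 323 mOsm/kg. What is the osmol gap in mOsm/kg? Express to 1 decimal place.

22.4 mOsm/kg

Calculated osmolality = 2·Na + glucose/18 + BUN/2.8
= 2·144 + 91/18 + 21/2.8
= 288 + 5.06 + 7.50
= 300.56 mOsm/kg ≈ 300.6 mOsm/kg
Osmolar gap = measured − calculated = 323 − 300.6 = 22.4 mOsm/kg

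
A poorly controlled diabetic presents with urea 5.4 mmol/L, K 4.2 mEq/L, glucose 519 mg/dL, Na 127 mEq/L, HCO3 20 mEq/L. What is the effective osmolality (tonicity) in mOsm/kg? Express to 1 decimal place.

Effective osmolality excludes urea (freely permeant across cell membranes):
2·Na + glucose/18
= 2·127 + 519/18
= 254 + 28.83
= 282.83 mOsm/kg

282.8 mOsm/kg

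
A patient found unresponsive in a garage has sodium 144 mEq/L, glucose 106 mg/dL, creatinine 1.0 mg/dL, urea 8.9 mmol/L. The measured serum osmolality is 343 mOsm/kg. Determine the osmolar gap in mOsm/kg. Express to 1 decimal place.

40.2 mOsm/kg

Calculated osmolality = 2·Na + glucose/18 + urea
= 2·144 + 106/18 + 8.9
= 288 + 5.89 + 8.90
= 302.79 mOsm/kg ≈ 302.8 mOsm/kg
Osmolar gap = measured − calculated = 343 − 302.8 = 40.2 mOsm/kg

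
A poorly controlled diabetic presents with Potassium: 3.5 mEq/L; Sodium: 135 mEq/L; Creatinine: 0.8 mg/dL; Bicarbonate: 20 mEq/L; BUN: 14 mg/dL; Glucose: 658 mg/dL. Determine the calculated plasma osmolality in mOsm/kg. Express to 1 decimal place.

Calculated osmolality = 2·Na + glucose/18 + BUN/2.8
= 2·135 + 658/18 + 14/2.8
= 270 + 36.56 + 5
= 311.56 mOsm/kg

311.6 mOsm/kg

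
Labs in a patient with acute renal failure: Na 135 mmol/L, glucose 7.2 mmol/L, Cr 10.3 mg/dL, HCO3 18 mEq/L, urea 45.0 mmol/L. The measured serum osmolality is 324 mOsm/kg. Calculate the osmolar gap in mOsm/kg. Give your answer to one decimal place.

Calculated osmolality = 2·Na + glucose + urea
= 2·135 + 7.2 + 45
= 270 + 7.20 + 45
= 322.2 mOsm/kg ≈ 322.2 mOsm/kg
Osmolar gap = measured − calculated = 324 − 322.2 = 1.8 mOsm/kg

1.8 mOsm/kg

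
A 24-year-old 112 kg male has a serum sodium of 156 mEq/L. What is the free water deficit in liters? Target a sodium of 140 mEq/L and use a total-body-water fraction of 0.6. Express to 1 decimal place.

TBW = 0.6 · 112 = 67.2 L
Free water deficit = TBW · (Na/140 − 1)
= 67.2 · (156/140 − 1)
= 67.2 · 0.1143
= 7.68 L

7.7 L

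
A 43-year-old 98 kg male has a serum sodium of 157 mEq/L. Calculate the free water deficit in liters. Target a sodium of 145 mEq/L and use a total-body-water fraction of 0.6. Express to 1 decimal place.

TBW = 0.6 · 98 = 58.8 L
Free water deficit = TBW · (Na/145 − 1)
= 58.8 · (157/145 − 1)
= 58.8 · 0.0828
= 4.87 L

4.9 L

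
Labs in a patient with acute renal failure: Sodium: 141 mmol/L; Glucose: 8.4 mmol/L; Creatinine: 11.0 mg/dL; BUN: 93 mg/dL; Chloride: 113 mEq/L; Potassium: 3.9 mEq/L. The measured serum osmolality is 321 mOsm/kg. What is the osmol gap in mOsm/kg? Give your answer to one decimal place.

-2.6 mOsm/kg

Calculated osmolality = 2·Na + glucose + BUN/2.8
= 2·141 + 8.4 + 93/2.8
= 282 + 8.40 + 33.21
= 323.61 mOsm/kg ≈ 323.6 mOsm/kg
Osmolar gap = measured − calculated = 321 − 323.6 = -2.6 mOsm/kg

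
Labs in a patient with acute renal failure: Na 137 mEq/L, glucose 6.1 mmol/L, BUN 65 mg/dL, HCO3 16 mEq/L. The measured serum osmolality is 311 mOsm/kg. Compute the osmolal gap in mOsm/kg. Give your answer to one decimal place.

Calculated osmolality = 2·Na + glucose + BUN/2.8
= 2·137 + 6.1 + 65/2.8
= 274 + 6.10 + 23.21
= 303.31 mOsm/kg ≈ 303.3 mOsm/kg
Osmolar gap = measured − calculated = 311 − 303.3 = 7.7 mOsm/kg

7.7 mOsm/kg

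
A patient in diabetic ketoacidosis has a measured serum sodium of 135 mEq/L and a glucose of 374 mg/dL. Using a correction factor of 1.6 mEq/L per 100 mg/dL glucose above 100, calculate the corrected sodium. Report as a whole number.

139 mEq/L

Corrected Na = measured Na + 1.6 · (glucose − 100)/100
= 135 + 1.6 · (374 − 100)/100
= 135 + 4.4
= 139.4 mEq/L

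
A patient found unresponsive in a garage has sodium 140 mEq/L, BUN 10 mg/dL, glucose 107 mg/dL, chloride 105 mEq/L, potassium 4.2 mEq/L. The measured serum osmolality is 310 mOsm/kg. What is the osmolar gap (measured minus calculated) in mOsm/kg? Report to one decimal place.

Calculated osmolality = 2·Na + glucose/18 + BUN/2.8
= 2·140 + 107/18 + 10/2.8
= 280 + 5.94 + 3.57
= 289.51 mOsm/kg ≈ 289.5 mOsm/kg
Osmolar gap = measured − calculated = 310 − 289.5 = 20.5 mOsm/kg

20.5 mOsm/kg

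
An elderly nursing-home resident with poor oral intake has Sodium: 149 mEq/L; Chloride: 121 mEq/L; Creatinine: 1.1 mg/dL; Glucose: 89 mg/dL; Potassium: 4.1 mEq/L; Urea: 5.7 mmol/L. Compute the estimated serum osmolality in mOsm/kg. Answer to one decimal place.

Calculated osmolality = 2·Na + glucose/18 + urea
= 2·149 + 89/18 + 5.7
= 298 + 4.94 + 5.70
= 308.64 mOsm/kg

308.6 mOsm/kg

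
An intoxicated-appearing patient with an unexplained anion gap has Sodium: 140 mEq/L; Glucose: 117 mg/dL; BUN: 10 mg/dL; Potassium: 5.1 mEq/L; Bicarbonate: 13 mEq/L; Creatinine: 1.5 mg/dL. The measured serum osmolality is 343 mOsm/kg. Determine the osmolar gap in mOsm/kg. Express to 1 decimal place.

52.9 mOsm/kg

Calculated osmolality = 2·Na + glucose/18 + BUN/2.8
= 2·140 + 117/18 + 10/2.8
= 280 + 6.50 + 3.57
= 290.07 mOsm/kg ≈ 290.1 mOsm/kg
Osmolar gap = measured − calculated = 343 − 290.1 = 52.9 mOsm/kg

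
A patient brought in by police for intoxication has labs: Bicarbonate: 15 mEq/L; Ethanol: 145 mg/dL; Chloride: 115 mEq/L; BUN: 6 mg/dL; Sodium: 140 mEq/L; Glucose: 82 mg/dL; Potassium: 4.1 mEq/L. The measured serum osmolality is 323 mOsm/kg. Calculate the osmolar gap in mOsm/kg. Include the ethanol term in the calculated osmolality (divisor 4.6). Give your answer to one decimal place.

Calculated osmolality = 2·Na + glucose/18 + BUN/2.8 + ethanol/4.6
= 2·140 + 82/18 + 6/2.8 + 145/4.6
= 280 + 4.56 + 2.14 + 31.52
= 318.22 mOsm/kg ≈ 318.2 mOsm/kg
Osmolar gap = measured − calculated = 323 − 318.2 = 4.8 mOsm/kg

4.8 mOsm/kg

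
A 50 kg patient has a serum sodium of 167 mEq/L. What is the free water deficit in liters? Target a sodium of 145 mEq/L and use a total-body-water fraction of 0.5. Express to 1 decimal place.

TBW = 0.5 · 50 = 25 L
Free water deficit = TBW · (Na/145 − 1)
= 25 · (167/145 − 1)
= 25 · 0.1517
= 3.79 L

3.8 L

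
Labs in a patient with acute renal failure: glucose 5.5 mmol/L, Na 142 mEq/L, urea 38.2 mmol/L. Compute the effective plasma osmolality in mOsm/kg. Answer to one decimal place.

289.5 mOsm/kg

Effective osmolality excludes urea (freely permeant across cell membranes):
2·Na + glucose
= 2·142 + 5.5
= 284 + 5.5
= 289.5 mOsm/kg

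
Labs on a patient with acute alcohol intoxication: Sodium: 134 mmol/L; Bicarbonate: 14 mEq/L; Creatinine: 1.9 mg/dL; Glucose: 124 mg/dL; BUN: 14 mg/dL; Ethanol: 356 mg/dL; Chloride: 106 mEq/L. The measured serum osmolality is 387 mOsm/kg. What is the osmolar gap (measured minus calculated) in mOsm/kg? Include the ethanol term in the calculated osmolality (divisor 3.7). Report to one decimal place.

10.9 mOsm/kg

Calculated osmolality = 2·Na + glucose/18 + BUN/2.8 + ethanol/3.7
= 2·134 + 124/18 + 14/2.8 + 356/3.7
= 268 + 6.89 + 5 + 96.22
= 376.11 mOsm/kg ≈ 376.1 mOsm/kg
Osmolar gap = measured − calculated = 387 − 376.1 = 10.9 mOsm/kg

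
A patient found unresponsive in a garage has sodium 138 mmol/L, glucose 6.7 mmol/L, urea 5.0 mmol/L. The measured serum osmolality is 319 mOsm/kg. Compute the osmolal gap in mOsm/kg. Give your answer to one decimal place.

31.3 mOsm/kg

Calculated osmolality = 2·Na + glucose + urea
= 2·138 + 6.7 + 5
= 276 + 6.70 + 5
= 287.7 mOsm/kg ≈ 287.7 mOsm/kg
Osmolar gap = measured − calculated = 319 − 287.7 = 31.3 mOsm/kg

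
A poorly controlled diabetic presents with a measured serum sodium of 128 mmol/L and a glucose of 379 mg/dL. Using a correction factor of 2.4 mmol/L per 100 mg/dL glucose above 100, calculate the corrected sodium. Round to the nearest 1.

Corrected Na = measured Na + 2.4 · (glucose − 100)/100
= 128 + 2.4 · (379 − 100)/100
= 128 + 6.7
= 134.7 mmol/L

135 mmol/L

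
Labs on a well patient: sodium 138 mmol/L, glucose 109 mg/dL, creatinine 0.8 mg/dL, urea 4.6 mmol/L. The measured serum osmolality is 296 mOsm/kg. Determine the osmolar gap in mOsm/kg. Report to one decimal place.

9.3 mOsm/kg

Calculated osmolality = 2·Na + glucose/18 + urea
= 2·138 + 109/18 + 4.6
= 276 + 6.06 + 4.60
= 286.66 mOsm/kg ≈ 286.7 mOsm/kg
Osmolar gap = measured − calculated = 296 − 286.7 = 9.3 mOsm/kg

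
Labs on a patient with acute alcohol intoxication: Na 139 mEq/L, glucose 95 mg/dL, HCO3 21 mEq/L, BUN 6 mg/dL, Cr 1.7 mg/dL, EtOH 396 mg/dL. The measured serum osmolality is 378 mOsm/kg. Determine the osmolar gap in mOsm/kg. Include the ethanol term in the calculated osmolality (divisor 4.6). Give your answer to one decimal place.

Calculated osmolality = 2·Na + glucose/18 + BUN/2.8 + ethanol/4.6
= 2·139 + 95/18 + 6/2.8 + 396/4.6
= 278 + 5.28 + 2.14 + 86.09
= 371.51 mOsm/kg ≈ 371.5 mOsm/kg
Osmolar gap = measured − calculated = 378 − 371.5 = 6.5 mOsm/kg

6.5 mOsm/kg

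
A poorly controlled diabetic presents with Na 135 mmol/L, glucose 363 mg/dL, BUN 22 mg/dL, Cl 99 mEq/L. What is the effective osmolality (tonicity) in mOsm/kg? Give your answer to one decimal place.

Effective osmolality excludes urea (freely permeant across cell membranes):
2·Na + glucose/18
= 2·135 + 363/18
= 270 + 20.17
= 290.17 mOsm/kg

290.2 mOsm/kg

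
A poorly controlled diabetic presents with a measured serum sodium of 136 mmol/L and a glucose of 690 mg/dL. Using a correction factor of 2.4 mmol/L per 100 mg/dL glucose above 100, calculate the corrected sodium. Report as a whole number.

150 mmol/L

Corrected Na = measured Na + 2.4 · (glucose − 100)/100
= 136 + 2.4 · (690 − 100)/100
= 136 + 14.2
= 150.2 mmol/L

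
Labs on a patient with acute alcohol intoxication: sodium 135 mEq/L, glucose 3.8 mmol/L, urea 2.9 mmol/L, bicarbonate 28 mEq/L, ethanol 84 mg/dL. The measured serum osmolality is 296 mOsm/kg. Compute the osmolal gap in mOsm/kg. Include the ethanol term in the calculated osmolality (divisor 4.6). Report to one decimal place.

Calculated osmolality = 2·Na + glucose + urea + ethanol/4.6
= 2·135 + 3.8 + 2.9 + 84/4.6
= 270 + 3.80 + 2.90 + 18.26
= 294.96 mOsm/kg ≈ 295.0 mOsm/kg
Osmolar gap = measured − calculated = 296 − 295.0 = 1.0 mOsm/kg

1.0 mOsm/kg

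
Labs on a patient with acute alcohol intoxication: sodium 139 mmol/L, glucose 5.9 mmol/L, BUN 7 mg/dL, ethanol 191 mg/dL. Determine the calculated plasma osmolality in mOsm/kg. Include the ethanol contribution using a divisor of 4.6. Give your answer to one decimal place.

Calculated osmolality = 2·Na + glucose + BUN/2.8 + ethanol/4.6
= 2·139 + 5.9 + 7/2.8 + 191/4.6
= 278 + 5.90 + 2.50 + 41.52
= 327.92 mOsm/kg

327.9 mOsm/kg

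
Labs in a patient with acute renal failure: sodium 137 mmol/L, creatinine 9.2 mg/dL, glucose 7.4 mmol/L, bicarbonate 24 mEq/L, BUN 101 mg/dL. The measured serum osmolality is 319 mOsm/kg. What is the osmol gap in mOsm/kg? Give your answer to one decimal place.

1.5 mOsm/kg

Calculated osmolality = 2·Na + glucose + BUN/2.8
= 2·137 + 7.4 + 101/2.8
= 274 + 7.40 + 36.07
= 317.47 mOsm/kg ≈ 317.5 mOsm/kg
Osmolar gap = measured − calculated = 319 − 317.5 = 1.5 mOsm/kg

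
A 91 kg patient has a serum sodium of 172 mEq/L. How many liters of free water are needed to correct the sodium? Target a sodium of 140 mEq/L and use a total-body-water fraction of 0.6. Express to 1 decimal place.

12.5 L

TBW = 0.6 · 91 = 54.6 L
Free water deficit = TBW · (Na/140 − 1)
= 54.6 · (172/140 − 1)
= 54.6 · 0.2286
= 12.48 L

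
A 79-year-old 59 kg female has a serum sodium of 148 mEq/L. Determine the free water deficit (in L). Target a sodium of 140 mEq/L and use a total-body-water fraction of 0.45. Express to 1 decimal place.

TBW = 0.45 · 59 = 26.55 L
Free water deficit = TBW · (Na/140 − 1)
= 26.55 · (148/140 − 1)
= 26.55 · 0.0571
= 1.52 L

1.5 L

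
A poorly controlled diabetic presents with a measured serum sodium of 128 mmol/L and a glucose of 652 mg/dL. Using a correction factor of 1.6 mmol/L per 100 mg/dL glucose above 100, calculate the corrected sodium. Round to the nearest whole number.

Corrected Na = measured Na + 1.6 · (glucose − 100)/100
= 128 + 1.6 · (652 − 100)/100
= 128 + 8.8
= 136.8 mmol/L

137 mmol/L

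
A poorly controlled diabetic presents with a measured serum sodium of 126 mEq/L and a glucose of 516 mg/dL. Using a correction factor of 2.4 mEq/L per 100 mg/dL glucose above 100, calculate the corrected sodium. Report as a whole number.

136 mEq/L

Corrected Na = measured Na + 2.4 · (glucose − 100)/100
= 126 + 2.4 · (516 − 100)/100
= 126 + 10
= 136 mEq/L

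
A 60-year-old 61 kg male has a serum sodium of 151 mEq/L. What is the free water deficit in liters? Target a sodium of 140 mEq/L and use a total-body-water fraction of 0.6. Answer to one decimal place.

2.9 L

TBW = 0.6 · 61 = 36.6 L
Free water deficit = TBW · (Na/140 − 1)
= 36.6 · (151/140 − 1)
= 36.6 · 0.0786
= 2.88 L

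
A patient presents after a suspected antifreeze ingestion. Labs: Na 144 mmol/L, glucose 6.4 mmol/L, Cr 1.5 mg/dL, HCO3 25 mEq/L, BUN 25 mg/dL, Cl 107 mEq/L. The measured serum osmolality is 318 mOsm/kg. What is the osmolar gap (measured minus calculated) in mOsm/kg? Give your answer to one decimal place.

Calculated osmolality = 2·Na + glucose + BUN/2.8
= 2·144 + 6.4 + 25/2.8
= 288 + 6.40 + 8.93
= 303.33 mOsm/kg ≈ 303.3 mOsm/kg
Osmolar gap = measured − calculated = 318 − 303.3 = 14.7 mOsm/kg

14.7 mOsm/kg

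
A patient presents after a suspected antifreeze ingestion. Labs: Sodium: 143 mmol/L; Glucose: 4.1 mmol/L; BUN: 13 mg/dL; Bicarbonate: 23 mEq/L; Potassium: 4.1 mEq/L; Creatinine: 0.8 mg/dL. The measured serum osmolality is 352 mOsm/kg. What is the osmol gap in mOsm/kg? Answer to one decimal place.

57.3 mOsm/kg

Calculated osmolality = 2·Na + glucose + BUN/2.8
= 2·143 + 4.1 + 13/2.8
= 286 + 4.10 + 4.64
= 294.74 mOsm/kg ≈ 294.7 mOsm/kg
Osmolar gap = measured − calculated = 352 − 294.7 = 57.3 mOsm/kg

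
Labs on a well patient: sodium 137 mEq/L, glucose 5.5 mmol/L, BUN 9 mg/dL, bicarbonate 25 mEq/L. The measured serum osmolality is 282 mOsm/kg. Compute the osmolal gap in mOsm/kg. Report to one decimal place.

Calculated osmolality = 2·Na + glucose + BUN/2.8
= 2·137 + 5.5 + 9/2.8
= 274 + 5.50 + 3.21
= 282.71 mOsm/kg ≈ 282.7 mOsm/kg
Osmolar gap = measured − calculated = 282 − 282.7 = -0.7 mOsm/kg

-0.7 mOsm/kg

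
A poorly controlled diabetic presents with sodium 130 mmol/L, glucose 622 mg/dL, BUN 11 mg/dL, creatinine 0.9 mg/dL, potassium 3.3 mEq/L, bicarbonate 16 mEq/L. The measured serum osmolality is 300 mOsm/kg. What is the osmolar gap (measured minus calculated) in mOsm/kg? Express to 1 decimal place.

Calculated osmolality = 2·Na + glucose/18 + BUN/2.8
= 2·130 + 622/18 + 11/2.8
= 260 + 34.56 + 3.93
= 298.49 mOsm/kg ≈ 298.5 mOsm/kg
Osmolar gap = measured − calculated = 300 − 298.5 = 1.5 mOsm/kg

1.5 mOsm/kg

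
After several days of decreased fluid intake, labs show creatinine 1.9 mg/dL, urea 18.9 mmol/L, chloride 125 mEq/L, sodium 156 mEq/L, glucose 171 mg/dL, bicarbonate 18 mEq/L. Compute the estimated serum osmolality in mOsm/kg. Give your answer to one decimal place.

340.4 mOsm/kg

Calculated osmolality = 2·Na + glucose/18 + urea
= 2·156 + 171/18 + 18.9
= 312 + 9.50 + 18.90
= 340.4 mOsm/kg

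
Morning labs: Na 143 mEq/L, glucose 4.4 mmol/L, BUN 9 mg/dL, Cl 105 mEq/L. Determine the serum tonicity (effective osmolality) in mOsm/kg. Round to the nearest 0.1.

290.4 mOsm/kg

Effective osmolality excludes urea (freely permeant across cell membranes):
2·Na + glucose
= 2·143 + 4.4
= 286 + 4.4
= 290.4 mOsm/kg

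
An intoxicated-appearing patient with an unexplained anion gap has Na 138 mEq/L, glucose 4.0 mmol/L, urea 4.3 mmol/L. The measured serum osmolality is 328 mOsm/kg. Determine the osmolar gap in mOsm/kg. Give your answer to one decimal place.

Calculated osmolality = 2·Na + glucose + urea
= 2·138 + 4 + 4.3
= 276 + 4 + 4.30
= 284.3 mOsm/kg ≈ 284.3 mOsm/kg
Osmolar gap = measured − calculated = 328 − 284.3 = 43.7 mOsm/kg

43.7 mOsm/kg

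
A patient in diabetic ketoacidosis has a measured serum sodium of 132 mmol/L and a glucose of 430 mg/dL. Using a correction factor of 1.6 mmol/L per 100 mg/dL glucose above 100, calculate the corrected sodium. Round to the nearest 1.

137 mmol/L

Corrected Na = measured Na + 1.6 · (glucose − 100)/100
= 132 + 1.6 · (430 − 100)/100
= 132 + 5.3
= 137.3 mmol/L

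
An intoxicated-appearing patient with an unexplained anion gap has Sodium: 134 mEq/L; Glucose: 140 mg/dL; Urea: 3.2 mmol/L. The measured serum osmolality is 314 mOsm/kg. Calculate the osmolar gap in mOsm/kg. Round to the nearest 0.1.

35.0 mOsm/kg

Calculated osmolality = 2·Na + glucose/18 + urea
= 2·134 + 140/18 + 3.2
= 268 + 7.78 + 3.20
= 278.98 mOsm/kg ≈ 279.0 mOsm/kg
Osmolar gap = measured − calculated = 314 − 279.0 = 35.0 mOsm/kg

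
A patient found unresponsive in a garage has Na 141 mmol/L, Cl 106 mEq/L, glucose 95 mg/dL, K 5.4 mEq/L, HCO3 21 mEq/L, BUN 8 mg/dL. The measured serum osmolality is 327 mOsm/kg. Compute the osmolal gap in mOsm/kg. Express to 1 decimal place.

Calculated osmolality = 2·Na + glucose/18 + BUN/2.8
= 2·141 + 95/18 + 8/2.8
= 282 + 5.28 + 2.86
= 290.14 mOsm/kg ≈ 290.1 mOsm/kg
Osmolar gap = measured − calculated = 327 − 290.1 = 36.9 mOsm/kg

36.9 mOsm/kg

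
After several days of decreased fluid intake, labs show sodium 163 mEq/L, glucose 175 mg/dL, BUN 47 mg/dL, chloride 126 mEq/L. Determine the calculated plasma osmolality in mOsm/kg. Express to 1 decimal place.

Calculated osmolality = 2·Na + glucose/18 + BUN/2.8
= 2·163 + 175/18 + 47/2.8
= 326 + 9.72 + 16.79
= 352.51 mOsm/kg

352.5 mOsm/kg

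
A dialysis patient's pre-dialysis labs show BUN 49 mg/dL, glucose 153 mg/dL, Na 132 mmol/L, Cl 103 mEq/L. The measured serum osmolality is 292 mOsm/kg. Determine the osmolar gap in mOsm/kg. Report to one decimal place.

2.0 mOsm/kg

Calculated osmolality = 2·Na + glucose/18 + BUN/2.8
= 2·132 + 153/18 + 49/2.8
= 264 + 8.50 + 17.50
= 290 mOsm/kg ≈ 290.0 mOsm/kg
Osmolar gap = measured − calculated = 292 − 290.0 = 2.0 mOsm/kg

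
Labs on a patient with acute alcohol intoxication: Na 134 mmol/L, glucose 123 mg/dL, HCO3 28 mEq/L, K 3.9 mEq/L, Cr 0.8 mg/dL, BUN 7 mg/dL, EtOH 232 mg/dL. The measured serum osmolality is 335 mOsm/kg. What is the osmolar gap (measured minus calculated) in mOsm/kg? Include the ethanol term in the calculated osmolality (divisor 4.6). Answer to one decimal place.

Calculated osmolality = 2·Na + glucose/18 + BUN/2.8 + ethanol/4.6
= 2·134 + 123/18 + 7/2.8 + 232/4.6
= 268 + 6.83 + 2.50 + 50.43
= 327.76 mOsm/kg ≈ 327.8 mOsm/kg
Osmolar gap = measured − calculated = 335 − 327.8 = 7.2 mOsm/kg

7.2 mOsm/kg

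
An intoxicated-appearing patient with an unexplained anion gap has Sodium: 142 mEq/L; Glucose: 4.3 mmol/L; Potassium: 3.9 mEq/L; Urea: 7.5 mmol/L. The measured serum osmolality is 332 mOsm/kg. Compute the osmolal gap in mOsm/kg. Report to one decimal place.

36.2 mOsm/kg

Calculated osmolality = 2·Na + glucose + urea
= 2·142 + 4.3 + 7.5
= 284 + 4.30 + 7.50
= 295.8 mOsm/kg ≈ 295.8 mOsm/kg
Osmolar gap = measured − calculated = 332 − 295.8 = 36.2 mOsm/kg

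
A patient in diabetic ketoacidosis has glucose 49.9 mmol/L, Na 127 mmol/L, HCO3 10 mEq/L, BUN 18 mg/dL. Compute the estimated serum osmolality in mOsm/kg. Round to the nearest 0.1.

Calculated osmolality = 2·Na + glucose + BUN/2.8
= 2·127 + 49.9 + 18/2.8
= 254 + 49.90 + 6.43
= 310.33 mOsm/kg

310.3 mOsm/kg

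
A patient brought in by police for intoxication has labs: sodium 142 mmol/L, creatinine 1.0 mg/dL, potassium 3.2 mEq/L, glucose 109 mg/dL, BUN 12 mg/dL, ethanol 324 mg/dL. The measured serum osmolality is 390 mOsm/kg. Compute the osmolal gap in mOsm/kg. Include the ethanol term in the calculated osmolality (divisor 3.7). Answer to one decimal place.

Calculated osmolality = 2·Na + glucose/18 + BUN/2.8 + ethanol/3.7
= 2·142 + 109/18 + 12/2.8 + 324/3.7
= 284 + 6.06 + 4.29 + 87.57
= 381.92 mOsm/kg ≈ 381.9 mOsm/kg
Osmolar gap = measured − calculated = 390 − 381.9 = 8.1 mOsm/kg

8.1 mOsm/kg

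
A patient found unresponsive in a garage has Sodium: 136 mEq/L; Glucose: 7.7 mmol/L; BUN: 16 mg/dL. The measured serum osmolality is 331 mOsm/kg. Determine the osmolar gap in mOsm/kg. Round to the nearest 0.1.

45.6 mOsm/kg

Calculated osmolality = 2·Na + glucose + BUN/2.8
= 2·136 + 7.7 + 16/2.8
= 272 + 7.70 + 5.71
= 285.41 mOsm/kg ≈ 285.4 mOsm/kg
Osmolar gap = measured − calculated = 331 − 285.4 = 45.6 mOsm/kg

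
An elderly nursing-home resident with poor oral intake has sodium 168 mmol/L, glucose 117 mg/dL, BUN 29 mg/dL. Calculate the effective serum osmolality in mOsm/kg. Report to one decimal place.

342.5 mOsm/kg

Effective osmolality excludes urea (freely permeant across cell membranes):
2·Na + glucose/18
= 2·168 + 117/18
= 336 + 6.5
= 342.5 mOsm/kg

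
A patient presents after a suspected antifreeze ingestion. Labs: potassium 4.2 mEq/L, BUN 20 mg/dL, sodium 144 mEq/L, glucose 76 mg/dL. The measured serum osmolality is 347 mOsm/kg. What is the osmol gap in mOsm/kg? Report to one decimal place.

47.6 mOsm/kg

Calculated osmolality = 2·Na + glucose/18 + BUN/2.8
= 2·144 + 76/18 + 20/2.8
= 288 + 4.22 + 7.14
= 299.36 mOsm/kg ≈ 299.4 mOsm/kg
Osmolar gap = measured − calculated = 347 − 299.4 = 47.6 mOsm/kg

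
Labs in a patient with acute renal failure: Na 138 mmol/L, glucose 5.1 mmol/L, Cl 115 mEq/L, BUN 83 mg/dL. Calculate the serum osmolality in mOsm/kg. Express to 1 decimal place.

310.7 mOsm/kg

Calculated osmolality = 2·Na + glucose + BUN/2.8
= 2·138 + 5.1 + 83/2.8
= 276 + 5.10 + 29.64
= 310.74 mOsm/kg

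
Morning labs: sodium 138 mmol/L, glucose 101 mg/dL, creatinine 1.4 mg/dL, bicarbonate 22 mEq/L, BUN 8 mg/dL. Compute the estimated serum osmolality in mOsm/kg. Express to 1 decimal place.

Calculated osmolality = 2·Na + glucose/18 + BUN/2.8
= 2·138 + 101/18 + 8/2.8
= 276 + 5.61 + 2.86
= 284.47 mOsm/kg

284.5 mOsm/kg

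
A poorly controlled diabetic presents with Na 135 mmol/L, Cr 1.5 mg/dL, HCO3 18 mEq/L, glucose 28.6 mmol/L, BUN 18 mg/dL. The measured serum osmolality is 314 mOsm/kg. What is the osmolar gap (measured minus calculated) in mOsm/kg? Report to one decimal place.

Calculated osmolality = 2·Na + glucose + BUN/2.8
= 2·135 + 28.6 + 18/2.8
= 270 + 28.60 + 6.43
= 305.03 mOsm/kg ≈ 305.0 mOsm/kg
Osmolar gap = measured − calculated = 314 − 305.0 = 9.0 mOsm/kg

9.0 mOsm/kg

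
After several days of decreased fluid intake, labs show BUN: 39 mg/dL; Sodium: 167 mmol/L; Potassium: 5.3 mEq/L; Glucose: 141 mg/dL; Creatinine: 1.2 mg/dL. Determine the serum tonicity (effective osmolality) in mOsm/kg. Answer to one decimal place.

341.8 mOsm/kg

Effective osmolality excludes urea (freely permeant across cell membranes):
2·Na + glucose/18
= 2·167 + 141/18
= 334 + 7.83
= 341.83 mOsm/kg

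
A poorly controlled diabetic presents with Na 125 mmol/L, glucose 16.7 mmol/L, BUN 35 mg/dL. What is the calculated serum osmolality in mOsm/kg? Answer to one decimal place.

279.2 mOsm/kg

Calculated osmolality = 2·Na + glucose + BUN/2.8
= 2·125 + 16.7 + 35/2.8
= 250 + 16.70 + 12.50
= 279.2 mOsm/kg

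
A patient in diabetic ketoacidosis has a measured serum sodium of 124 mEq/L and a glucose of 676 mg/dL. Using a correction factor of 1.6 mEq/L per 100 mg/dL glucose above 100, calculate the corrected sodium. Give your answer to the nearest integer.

133 mEq/L

Corrected Na = measured Na + 1.6 · (glucose − 100)/100
= 124 + 1.6 · (676 − 100)/100
= 124 + 9.2
= 133.2 mEq/L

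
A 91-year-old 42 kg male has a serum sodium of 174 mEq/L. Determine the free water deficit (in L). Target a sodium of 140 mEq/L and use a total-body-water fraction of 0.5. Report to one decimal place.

5.1 L

TBW = 0.5 · 42 = 21 L
Free water deficit = TBW · (Na/140 − 1)
= 21 · (174/140 − 1)
= 21 · 0.2429
= 5.1 L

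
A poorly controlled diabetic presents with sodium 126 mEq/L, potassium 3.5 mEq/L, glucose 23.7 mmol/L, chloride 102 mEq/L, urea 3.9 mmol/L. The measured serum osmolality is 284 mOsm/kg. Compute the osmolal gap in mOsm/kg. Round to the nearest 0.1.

Calculated osmolality = 2·Na + glucose + urea
= 2·126 + 23.7 + 3.9
= 252 + 23.70 + 3.90
= 279.6 mOsm/kg ≈ 279.6 mOsm/kg
Osmolar gap = measured − calculated = 284 − 279.6 = 4.4 mOsm/kg

4.4 mOsm/kg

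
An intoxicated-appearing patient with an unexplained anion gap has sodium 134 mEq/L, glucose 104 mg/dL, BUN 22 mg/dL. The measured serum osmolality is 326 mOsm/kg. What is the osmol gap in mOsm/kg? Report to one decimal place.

Calculated osmolality = 2·Na + glucose/18 + BUN/2.8
= 2·134 + 104/18 + 22/2.8
= 268 + 5.78 + 7.86
= 281.64 mOsm/kg ≈ 281.6 mOsm/kg
Osmolar gap = measured − calculated = 326 − 281.6 = 44.4 mOsm/kg

44.4 mOsm/kg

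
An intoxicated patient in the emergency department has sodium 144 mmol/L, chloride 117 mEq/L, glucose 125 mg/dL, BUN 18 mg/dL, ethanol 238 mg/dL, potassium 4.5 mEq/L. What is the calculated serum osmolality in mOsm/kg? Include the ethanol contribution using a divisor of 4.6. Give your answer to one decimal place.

Calculated osmolality = 2·Na + glucose/18 + BUN/2.8 + ethanol/4.6
= 2·144 + 125/18 + 18/2.8 + 238/4.6
= 288 + 6.94 + 6.43 + 51.74
= 353.11 mOsm/kg

353.1 mOsm/kg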